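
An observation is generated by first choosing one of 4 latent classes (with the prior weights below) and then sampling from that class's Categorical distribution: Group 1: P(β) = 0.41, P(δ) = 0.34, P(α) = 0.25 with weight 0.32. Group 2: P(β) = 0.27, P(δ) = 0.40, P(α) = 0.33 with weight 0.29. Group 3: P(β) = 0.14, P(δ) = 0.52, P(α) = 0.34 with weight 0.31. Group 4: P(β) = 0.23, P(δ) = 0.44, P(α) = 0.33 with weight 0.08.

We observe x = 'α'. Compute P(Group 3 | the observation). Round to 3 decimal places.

By Bayes' theorem, P(k | x) = π_k f_k(x) / Σ_j π_j f_j(x).
Categorical probabilities:
  p_1 = 0.25
  p_2 = 0.33
  p_3 = 0.34
  p_4 = 0.33
Prior × likelihood for each component:
  π_1·p_1 = 0.32 × 0.25 = 0.08
  π_2·p_2 = 0.29 × 0.33 = 0.0957
  π_3·p_3 = 0.31 × 0.34 = 0.1054
  π_4·p_4 = 0.08 × 0.33 = 0.0264
Marginal: 0.08 + 0.0957 + 0.1054 + 0.0264 = 0.3075
P(Group 3 | the observation) ≈ 0.343

0.343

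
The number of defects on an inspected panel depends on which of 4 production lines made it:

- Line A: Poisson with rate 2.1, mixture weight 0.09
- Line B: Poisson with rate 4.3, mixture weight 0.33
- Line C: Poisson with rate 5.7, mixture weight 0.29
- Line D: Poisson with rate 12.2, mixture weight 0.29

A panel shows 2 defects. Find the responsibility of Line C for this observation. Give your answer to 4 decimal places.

0.1932

By Bayes' theorem, P(k | x) = π_k f_k(x) / Σ_j π_j f_j(x).
Component likelihoods at x = 2 defects:
  p_A = 0.270016
  p_B = 0.125441
  p_C = 0.0543552
  p_D = 0.000374367
Multiply by the mixture weights:
  π_A·p_A = 0.09 × 0.270016 = 0.0243015
  π_B·p_B = 0.33 × 0.125441 = 0.0413956
  π_C·p_C = 0.29 × 0.0543552 = 0.015763
  π_D·p_D = 0.29 × 0.000374367 = 0.000108566
Marginal: 0.0243015 + 0.0413956 + 0.015763 + 0.000108566 = 0.0815687
P(Line C | 2 defects) ≈ 0.1932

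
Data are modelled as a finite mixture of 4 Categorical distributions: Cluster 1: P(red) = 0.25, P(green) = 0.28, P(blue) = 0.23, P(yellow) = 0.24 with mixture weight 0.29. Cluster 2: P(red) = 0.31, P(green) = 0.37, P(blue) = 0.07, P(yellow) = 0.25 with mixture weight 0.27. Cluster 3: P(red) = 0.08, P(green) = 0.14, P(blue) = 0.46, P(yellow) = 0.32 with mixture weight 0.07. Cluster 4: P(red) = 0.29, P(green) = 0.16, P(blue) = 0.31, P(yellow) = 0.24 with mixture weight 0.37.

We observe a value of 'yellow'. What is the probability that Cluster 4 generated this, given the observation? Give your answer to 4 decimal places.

0.3576

The responsibility of component k is P(Z=k) f_k(x) divided by Σ_j P(Z=j) f_j(x).
Evaluate each component's likelihood at the observed value:
  f_1 = P(yellow | comp) = 0.24
  f_2 = P(yellow | comp) = 0.25
  f_3 = P(yellow | comp) = 0.32
  f_4 = P(yellow | comp) = 0.24
Unnormalised posteriors:
  P(Z=1)·f_1 = 0.29 × 0.24 = 0.0696
  P(Z=2)·f_2 = 0.27 × 0.25 = 0.0675
  P(Z=3)·f_3 = 0.07 × 0.32 = 0.0224
  P(Z=4)·f_4 = 0.37 × 0.24 = 0.0888
Evidence: 0.0696 + 0.0675 + 0.0224 + 0.0888 = 0.2483
So the posterior for Cluster 4 is 0.0888 / 0.2483 ≈ 0.3576.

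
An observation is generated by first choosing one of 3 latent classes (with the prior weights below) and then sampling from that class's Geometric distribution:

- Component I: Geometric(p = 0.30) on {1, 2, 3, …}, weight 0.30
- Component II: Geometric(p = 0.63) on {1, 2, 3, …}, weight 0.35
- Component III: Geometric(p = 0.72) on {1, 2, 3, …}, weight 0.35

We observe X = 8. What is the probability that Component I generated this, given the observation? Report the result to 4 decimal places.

By Bayes' theorem, P(k | x) = w_k f_k(x) / Σ_j w_j f_j(x).
Evaluate each component's likelihood at the observed value:
  f_I = 0.0247063
  f_II = 0.000598071
  f_III = 9.71491e-05
Multiply by the mixture weights:
  w_I·f_I = 0.30 × 0.0247063 = 0.00741189
  w_II·f_II = 0.35 × 0.000598071 = 0.000209325
  w_III·f_III = 0.35 × 9.71491e-05 = 3.40022e-05
Evidence: 0.00741189 + 0.000209325 + 3.40022e-05 = 0.00765521
P(Component I | 8) = 0.00741189 / 0.00765521 ≈ 0.9682

0.9682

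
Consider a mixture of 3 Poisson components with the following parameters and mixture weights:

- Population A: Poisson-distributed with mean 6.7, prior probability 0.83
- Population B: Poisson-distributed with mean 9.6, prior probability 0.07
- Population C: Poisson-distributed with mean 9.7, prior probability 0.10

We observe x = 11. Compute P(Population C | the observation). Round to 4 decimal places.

Posterior ∝ prior × likelihood, so P(k | x) ∝ π_k f_k(x); normalise over all components.
Component likelihoods at x = 11:
  f_A = e^(−6.7)·6.7^11/11! = 0.0376612
  f_B = e^(−9.6)·9.6^11/11! = 0.108293
  f_C = e^(−9.7)·9.7^11/11! = 0.109819
Prior × likelihood for each component:
  π_A·f_A = 0.83 × 0.0376612 = 0.0312588
  π_B·f_B = 0.07 × 0.108293 = 0.00758052
  π_C·f_C = 0.10 × 0.109819 = 0.0109819
Normaliser: 0.0312588 + 0.00758052 + 0.0109819 = 0.0498212
P(Population C | data) = 0.0109819 / 0.0498212 ≈ 0.2204

0.2204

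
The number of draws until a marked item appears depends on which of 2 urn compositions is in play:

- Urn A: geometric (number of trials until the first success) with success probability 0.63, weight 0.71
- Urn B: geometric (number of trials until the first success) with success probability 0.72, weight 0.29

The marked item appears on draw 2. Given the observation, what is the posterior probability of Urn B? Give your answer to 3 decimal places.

P(component k | x) = w_k·f_k(x) / marginal(x), where marginal(x) = Σ_j w_j·f_j(x).
Geometric probabilities:
  L_A = 0.2331
  L_B = 0.2016
Prior × likelihood for each component:
  w_A·L_A = 0.71 × 0.2331 = 0.165501
  w_B·L_B = 0.29 × 0.2016 = 0.058464
Normaliser: 0.165501 + 0.058464 = 0.223965
P(Urn B | data) = 0.058464 / 0.223965 ≈ 0.261

0.261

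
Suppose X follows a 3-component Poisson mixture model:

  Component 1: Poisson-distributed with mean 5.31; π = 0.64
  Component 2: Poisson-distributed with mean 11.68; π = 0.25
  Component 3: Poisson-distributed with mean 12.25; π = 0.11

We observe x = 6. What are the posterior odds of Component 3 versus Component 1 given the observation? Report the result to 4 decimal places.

0.0251

Posterior odds = (w_i f_i(x)) / (w_j f_j(x)); the normalising sum cancels.
Component likelihoods at x = 6:
  p_1 = e^(−5.31)·5.31^6/6! = 0.153862
  p_2 = e^(−11.68)·11.68^6/6! = 0.0298377
  p_3 = e^(−12.25)·12.25^6/6! = 0.0224583
Posterior odds = (w_3·p_3) / (w_1·p_1) = (0.11·0.0224583) / (0.64·0.153862) = 0.00247041 / 0.0984716 ≈ 0.0251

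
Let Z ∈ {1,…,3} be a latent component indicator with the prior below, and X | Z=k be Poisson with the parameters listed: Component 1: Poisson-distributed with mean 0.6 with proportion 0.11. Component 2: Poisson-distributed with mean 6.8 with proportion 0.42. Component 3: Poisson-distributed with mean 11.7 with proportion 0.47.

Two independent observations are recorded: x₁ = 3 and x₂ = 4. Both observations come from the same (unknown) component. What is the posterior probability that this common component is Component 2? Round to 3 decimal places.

0.995

P(component k | x) = P(Z=k)·f_k(x) / marginal(x), where marginal(x) = Σ_j P(Z=j)·f_j(x).
Since both observations come from the same component, the likelihood for component k is f_k(x₁)·f_k(x₂).
  p_1 = [e^(−0.6)·0.6^3/3! = 0.0197572] × [0.00296358] = 5.85522e-05
  p_2 = [e^(−6.8)·6.8^3/3! = 0.0583678] × [0.0992252] = 0.00579155
  p_3 = [e^(−11.7)·11.7^3/3! = 0.00221391] × [0.0064757] = 1.43366e-05
Weight by the priors:
  P(Z=1)·p_1 = 0.11 × 5.85522e-05 = 6.44074e-06
  P(Z=2)·p_2 = 0.42 × 0.00579155 = 0.00243245
  P(Z=3)·p_3 = 0.47 × 1.43366e-05 = 6.73823e-06
Normaliser: 6.44074e-06 + 0.00243245 + 6.73823e-06 = 0.00244563
Responsibility of Component 2: 0.00243245 / 0.00244563 ≈ 0.995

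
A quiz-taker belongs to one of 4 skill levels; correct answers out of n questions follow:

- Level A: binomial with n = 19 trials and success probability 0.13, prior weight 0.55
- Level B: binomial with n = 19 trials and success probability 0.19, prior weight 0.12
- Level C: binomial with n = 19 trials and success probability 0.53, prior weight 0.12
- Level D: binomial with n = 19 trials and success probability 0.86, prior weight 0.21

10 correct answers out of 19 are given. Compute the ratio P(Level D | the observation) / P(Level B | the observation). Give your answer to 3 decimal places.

Since P(k|x) ∝ w_k f_k(x), the posterior odds are w_i f_i(x) / (w_j f_j(x)).
Component likelihoods at x = 10 correct answers out of 19:
  L_A = C(19,10)·0.13^10·0.87^9 = 92378·1.37858e-09·0.285544 = 3.63643e-05
  L_B = C(19,10)·0.19^10·0.81^9 = 92378·6.13107e-08·0.150095 = 0.000850099
  L_C = C(19,10)·0.53^10·0.47^9 = 92378·0.00174887·0.00111913 = 0.180804
  L_D = C(19,10)·0.86^10·0.14^9 = 92378·0.221302·2.0661e-08 = 0.000422382
Posterior odds = (w_D·L_D) / (w_B·L_B) = (0.21·0.000422382) / (0.12·0.000850099) = 8.87002e-05 / 0.000102012 ≈ 0.870

0.870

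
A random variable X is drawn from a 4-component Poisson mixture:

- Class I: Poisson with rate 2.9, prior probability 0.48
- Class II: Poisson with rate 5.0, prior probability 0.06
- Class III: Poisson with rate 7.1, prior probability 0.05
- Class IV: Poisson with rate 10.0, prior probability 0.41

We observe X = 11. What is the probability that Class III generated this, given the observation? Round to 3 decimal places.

0.048

Apply Bayes' rule: the posterior for each component is proportional to its prior times its likelihood at x.
Poisson probabilities:
  f_I = e^(−2.9)·2.9^11/11! = 0.000168178
  f_II = e^(−5.0)·5.0^11/11! = 0.00824218
  f_III = e^(−7.1)·7.1^11/11! = 0.0477744
  f_IV = e^(−10.0)·10.0^11/11! = 0.113736
Weight by the priors:
  π_I·f_I = 0.48 × 0.000168178 = 8.07253e-05
  π_II·f_II = 0.06 × 0.00824218 = 0.000494531
  π_III·f_III = 0.05 × 0.0477744 = 0.00238872
  π_IV·f_IV = 0.41 × 0.113736 = 0.0466319
Evidence: 8.07253e-05 + 0.000494531 + 0.00238872 + 0.0466319 = 0.0495959
P(Class III | 11) ≈ 0.048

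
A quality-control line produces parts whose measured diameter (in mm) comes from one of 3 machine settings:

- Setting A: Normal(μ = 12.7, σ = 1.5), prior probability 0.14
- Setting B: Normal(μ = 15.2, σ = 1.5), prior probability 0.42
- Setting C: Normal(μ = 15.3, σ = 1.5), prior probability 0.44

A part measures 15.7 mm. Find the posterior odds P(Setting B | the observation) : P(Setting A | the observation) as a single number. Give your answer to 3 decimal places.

Posterior odds = (P(Z=i) f_i(x)) / (P(Z=j) f_j(x)); the normalising sum cancels.
Evaluate each component's likelihood at the observed value:
  f_A = (1/(1.5·√(2π)))·exp(−(15.7−12.7)²/(2·1.5²)) = 0.265962·exp(-2.00000) = 0.035994
  f_B = (1/(1.5·√(2π)))·exp(−(15.7−15.2)²/(2·1.5²)) = 0.265962·exp(-0.05556) = 0.251589
  f_C = (1/(1.5·√(2π)))·exp(−(15.7−15.3)²/(2·1.5²)) = 0.265962·exp(-0.03556) = 0.256671
Odds = (0.42/0.14) × (0.251589/0.035994) = 3 × 6.98975 ≈ 20.969

20.969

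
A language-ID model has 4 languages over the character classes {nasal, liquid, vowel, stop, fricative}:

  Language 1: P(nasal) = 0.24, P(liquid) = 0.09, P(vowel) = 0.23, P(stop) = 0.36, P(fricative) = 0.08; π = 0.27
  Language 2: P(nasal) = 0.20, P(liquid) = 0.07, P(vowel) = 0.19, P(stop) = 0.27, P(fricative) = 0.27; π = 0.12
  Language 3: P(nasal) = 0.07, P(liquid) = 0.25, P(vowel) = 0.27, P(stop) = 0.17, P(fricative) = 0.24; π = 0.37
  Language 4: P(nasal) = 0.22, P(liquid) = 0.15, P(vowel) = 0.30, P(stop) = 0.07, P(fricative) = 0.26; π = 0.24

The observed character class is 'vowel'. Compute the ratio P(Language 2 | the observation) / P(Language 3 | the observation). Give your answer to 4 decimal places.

Since P(k|x) ∝ P(Z=k) f_k(x), the posterior odds are P(Z=i) f_i(x) / (P(Z=j) f_j(x)).
Evaluate each component's likelihood at the observed value:
  p_1 = P(vowel | comp) = 0.23
  p_2 = P(vowel | comp) = 0.19
  p_3 = P(vowel | comp) = 0.27
  p_4 = P(vowel | comp) = 0.30
Odds = (0.12/0.37) × (0.19/0.27) = 0.324324 × 0.703704 ≈ 0.2282

0.2282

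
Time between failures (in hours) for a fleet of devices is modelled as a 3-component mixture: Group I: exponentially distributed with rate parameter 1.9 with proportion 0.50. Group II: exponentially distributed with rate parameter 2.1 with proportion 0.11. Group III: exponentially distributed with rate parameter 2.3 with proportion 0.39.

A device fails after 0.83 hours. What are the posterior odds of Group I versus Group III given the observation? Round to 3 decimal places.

1.476

The posterior odds equal the prior odds times the likelihood ratio: (P(Z=i)/P(Z=j))·(f_i(x)/f_j(x)).
Exponential densities:
  f_I = 1.9·e^(−1.9·0.83) = 1.9·e^(−1.5770) = 0.392529
  f_II = 2.1·e^(−2.1·0.83) = 2.1·e^(−1.7430) = 0.367489
  f_III = 2.3·e^(−2.3·0.83) = 2.3·e^(−1.9090) = 0.340926
0.196264 / 0.132961 ≈ 1.476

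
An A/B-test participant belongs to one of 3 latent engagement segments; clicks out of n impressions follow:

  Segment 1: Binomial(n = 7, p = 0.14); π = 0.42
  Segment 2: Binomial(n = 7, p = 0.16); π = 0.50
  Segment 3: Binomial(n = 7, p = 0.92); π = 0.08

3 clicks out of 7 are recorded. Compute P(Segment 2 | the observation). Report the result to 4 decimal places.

By Bayes' theorem, P(k | x) = P(Z=k) f_k(x) / Σ_j P(Z=j) f_j(x).
Component likelihoods at x = 3 clicks out of 7:
  L_1 = C(7,3)·0.14^3·0.86^4 = 35·0.002744·0.547008 = 0.0525347
  L_2 = C(7,3)·0.16^3·0.84^4 = 35·0.004096·0.497871 = 0.0713748
  L_3 = C(7,3)·0.92^3·0.08^4 = 35·0.778688·4.096e-05 = 0.00111633
Multiply by the mixture weights:
  P(Z=1)·L_1 = 0.42 × 0.0525347 = 0.0220646
  P(Z=2)·L_2 = 0.50 × 0.0713748 = 0.0356874
  P(Z=3)·L_3 = 0.08 × 0.00111633 = 8.93062e-05
Denominator: 0.0220646 + 0.0356874 + 8.93062e-05 = 0.0578413
P(Segment 2 | data) = 0.0356874 / 0.0578413 ≈ 0.6170

0.6170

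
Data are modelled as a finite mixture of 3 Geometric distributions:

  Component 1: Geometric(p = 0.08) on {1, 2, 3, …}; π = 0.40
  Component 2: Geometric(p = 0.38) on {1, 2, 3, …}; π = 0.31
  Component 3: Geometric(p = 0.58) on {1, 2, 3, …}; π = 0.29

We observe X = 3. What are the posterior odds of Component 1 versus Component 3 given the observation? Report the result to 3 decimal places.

0.913

Posterior odds = (w_i f_i(x)) / (w_j f_j(x)); the normalising sum cancels.
Geometric probabilities:
  f_1 = 0.08·(1−0.08)^2 = 0.08·0.8464 = 0.067712
  f_2 = 0.38·(1−0.38)^2 = 0.38·0.3844 = 0.146072
  f_3 = 0.58·(1−0.58)^2 = 0.58·0.1764 = 0.102312
Posterior odds = (w_1·f_1) / (w_3·f_3) = (0.40·0.067712) / (0.29·0.102312) = 0.0270848 / 0.0296705 ≈ 0.913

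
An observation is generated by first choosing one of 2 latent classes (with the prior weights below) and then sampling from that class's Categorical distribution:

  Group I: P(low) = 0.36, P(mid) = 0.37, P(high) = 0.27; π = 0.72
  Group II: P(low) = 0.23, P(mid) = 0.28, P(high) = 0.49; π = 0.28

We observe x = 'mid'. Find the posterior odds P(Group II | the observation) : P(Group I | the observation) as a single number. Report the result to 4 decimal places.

0.2943

The posterior odds equal the prior odds times the likelihood ratio: (π_i/π_j)·(f_i(x)/f_j(x)).
Categorical probabilities:
  f_I = 0.37
  f_II = 0.28
0.0784 / 0.2664 ≈ 0.2943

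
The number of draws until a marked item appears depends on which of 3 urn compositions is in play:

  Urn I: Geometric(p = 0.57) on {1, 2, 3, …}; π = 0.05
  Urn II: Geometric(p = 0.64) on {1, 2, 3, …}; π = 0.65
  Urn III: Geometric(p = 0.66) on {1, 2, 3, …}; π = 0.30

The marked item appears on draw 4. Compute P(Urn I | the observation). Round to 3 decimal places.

0.077

Apply Bayes' rule: the posterior for each component is proportional to its prior times its likelihood at x.
Geometric probabilities:
  p_I = 0.045319
  p_II = 0.0298598
  p_III = 0.0259406
Weight by the priors:
  P(Z=I)·p_I = 0.05 × 0.045319 = 0.00226595
  P(Z=II)·p_II = 0.65 × 0.0298598 = 0.0194089
  P(Z=III)·p_III = 0.30 × 0.0259406 = 0.00778219
Denominator: 0.00226595 + 0.0194089 + 0.00778219 = 0.029457
So the posterior for Urn I is 0.00226595 / 0.029457 ≈ 0.077.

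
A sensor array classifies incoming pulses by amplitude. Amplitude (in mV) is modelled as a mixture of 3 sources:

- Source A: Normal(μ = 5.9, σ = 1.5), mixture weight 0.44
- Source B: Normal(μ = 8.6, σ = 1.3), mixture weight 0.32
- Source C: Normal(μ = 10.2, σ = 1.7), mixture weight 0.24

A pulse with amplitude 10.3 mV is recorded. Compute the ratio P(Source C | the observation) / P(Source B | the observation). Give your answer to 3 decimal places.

The posterior odds equal the prior odds times the likelihood ratio: (π_i/π_j)·(f_i(x)/f_j(x)).
Normal densities:
  p_A = (1/(1.5·√(2π)))·exp(−(10.3−5.9)²/(2·1.5²)) = 0.265962·exp(-4.30222) = 0.0036007
  p_B = (1/(1.3·√(2π)))·exp(−(10.3−8.6)²/(2·1.3²)) = 0.306879·exp(-0.85503) = 0.130506
  p_C = (1/(1.7·√(2π)))·exp(−(10.3−10.2)²/(2·1.7²)) = 0.234672·exp(-0.00173) = 0.234266
0.0562239 / 0.0417621 ≈ 1.346

1.346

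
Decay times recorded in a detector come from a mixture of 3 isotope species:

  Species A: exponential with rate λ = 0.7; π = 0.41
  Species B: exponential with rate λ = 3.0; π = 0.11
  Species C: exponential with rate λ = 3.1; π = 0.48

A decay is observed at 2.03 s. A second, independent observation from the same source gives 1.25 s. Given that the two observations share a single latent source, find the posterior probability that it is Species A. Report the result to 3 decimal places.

0.989

Apply Bayes' rule: the posterior for each component is proportional to its prior times its likelihood at x.
Since both observations come from the same component, the likelihood for component k is f_k(x₁)·f_k(x₂).
  f_A = [0.169031] × [0.291803] = 0.0493237
  f_B = [0.00679623] × [0.0705532] = 0.000479496
  f_C = [0.00573253] × [0.0643384] = 0.000368822
Unnormalised posteriors:
  P(Z=A)·f_A = 0.41 × 0.0493237 = 0.0202227
  P(Z=B)·f_B = 0.11 × 0.000479496 = 5.27445e-05
  P(Z=C)·f_C = 0.48 × 0.000368822 = 0.000177035
Evidence: 0.0202227 + 5.27445e-05 + 0.000177035 = 0.0204525
So the posterior for Species A is 0.0202227 / 0.0204525 ≈ 0.989.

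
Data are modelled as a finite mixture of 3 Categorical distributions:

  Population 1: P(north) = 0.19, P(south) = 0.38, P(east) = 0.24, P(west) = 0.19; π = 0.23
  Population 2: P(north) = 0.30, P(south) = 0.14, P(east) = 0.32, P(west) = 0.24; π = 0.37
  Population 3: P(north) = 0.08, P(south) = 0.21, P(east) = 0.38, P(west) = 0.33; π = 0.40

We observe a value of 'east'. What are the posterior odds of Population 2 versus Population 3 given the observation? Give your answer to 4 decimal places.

0.7789

Only the two components matter; the odds are (P(Z=i) f_i(x)) / (P(Z=j) f_j(x)).
Component likelihoods at x = 'east':
  p_1 = 0.24
  p_2 = 0.32
  p_3 = 0.38
0.1184 / 0.152 ≈ 0.7789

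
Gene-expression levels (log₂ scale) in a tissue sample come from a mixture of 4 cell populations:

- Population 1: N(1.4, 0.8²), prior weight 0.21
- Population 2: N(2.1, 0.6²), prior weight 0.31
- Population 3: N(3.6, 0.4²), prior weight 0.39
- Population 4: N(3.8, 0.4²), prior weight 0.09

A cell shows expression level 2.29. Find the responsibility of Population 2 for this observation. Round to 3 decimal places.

By Bayes' theorem, P(k | x) = w_k f_k(x) / Σ_j w_j f_j(x).
Evaluate each component's likelihood at the observed value:
  f_1 = 0.268576
  f_2 = 0.632388
  f_3 = 0.00467531
  f_4 = 0.000802354
Weight by the priors:
  w_1·f_1 = 0.21 × 0.268576 = 0.0564009
  w_2·f_2 = 0.31 × 0.632388 = 0.19604
  w_3·f_3 = 0.39 × 0.00467531 = 0.00182337
  w_4·f_4 = 0.09 × 0.000802354 = 7.22119e-05
Normaliser: 0.0564009 + 0.19604 + 0.00182337 + 7.22119e-05 = 0.254337
So the posterior for Population 2 is 0.19604 / 0.254337 ≈ 0.771.

0.771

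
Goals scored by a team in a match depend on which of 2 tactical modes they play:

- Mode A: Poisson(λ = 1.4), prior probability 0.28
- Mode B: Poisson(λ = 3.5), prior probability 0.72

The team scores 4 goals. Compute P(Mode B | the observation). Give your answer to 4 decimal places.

The responsibility of component k is P(Z=k) f_k(x) divided by Σ_j P(Z=j) f_j(x).
Poisson probabilities:
  f_A = e^(−1.4)·1.4^4/4! = 0.039472
  f_B = e^(−3.5)·3.5^4/4! = 0.188812
Weight by the priors:
  P(Z=A)·f_A = 0.28 × 0.039472 = 0.0110521
  P(Z=B)·f_B = 0.72 × 0.188812 = 0.135945
Denominator: 0.0110521 + 0.135945 = 0.146997
Responsibility of Mode B: 0.135945 / 0.146997 ≈ 0.9248

0.9248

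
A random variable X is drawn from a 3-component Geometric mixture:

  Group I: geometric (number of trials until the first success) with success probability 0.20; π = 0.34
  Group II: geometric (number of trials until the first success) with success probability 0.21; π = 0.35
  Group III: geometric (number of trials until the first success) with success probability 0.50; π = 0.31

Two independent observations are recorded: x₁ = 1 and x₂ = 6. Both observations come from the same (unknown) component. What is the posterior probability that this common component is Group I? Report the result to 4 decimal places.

Posterior ∝ prior × likelihood, so P(k | x) ∝ π_k f_k(x); normalise over all components.
Since both observations come from the same component, the likelihood for component k is f_k(x₁)·f_k(x₂).
  f_I = [0.20·(1−0.20)^0 = 0.20·1 = 0.2] × [0.065536] = 0.0131072
  f_II = [0.21·(1−0.21)^0 = 0.21·1 = 0.21] × [0.0646182] = 0.0135698
  f_III = [0.50·(1−0.50)^0 = 0.50·1 = 0.5] × [0.015625] = 0.0078125
Multiply by the mixture weights:
  π_I·f_I = 0.34 × 0.0131072 = 0.00445645
  π_II·f_II = 0.35 × 0.0135698 = 0.00474944
  π_III·f_III = 0.31 × 0.0078125 = 0.00242187
Evidence: 0.00445645 + 0.00474944 + 0.00242187 = 0.0116278
Responsibility of Group I: 0.00445645 / 0.0116278 ≈ 0.3833

0.3833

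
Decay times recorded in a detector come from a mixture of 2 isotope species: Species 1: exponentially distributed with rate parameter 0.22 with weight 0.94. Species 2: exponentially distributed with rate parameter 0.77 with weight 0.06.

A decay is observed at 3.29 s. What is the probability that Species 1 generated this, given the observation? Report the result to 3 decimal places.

The responsibility of component k is P(Z=k) f_k(x) divided by Σ_j P(Z=j) f_j(x).
Exponential densities:
  L_1 = 0.22·e^(−0.22·3.29) = 0.22·e^(−0.7238) = 0.106679
  L_2 = 0.77·e^(−0.77·3.29) = 0.77·e^(−2.5333) = 0.0611354
Multiply by the mixture weights:
  P(Z=1)·L_1 = 0.94 × 0.106679 = 0.100279
  P(Z=2)·L_2 = 0.06 × 0.0611354 = 0.00366812
Denominator: 0.100279 + 0.00366812 = 0.103947
Responsibility of Species 1: 0.100279 / 0.103947 ≈ 0.965

0.965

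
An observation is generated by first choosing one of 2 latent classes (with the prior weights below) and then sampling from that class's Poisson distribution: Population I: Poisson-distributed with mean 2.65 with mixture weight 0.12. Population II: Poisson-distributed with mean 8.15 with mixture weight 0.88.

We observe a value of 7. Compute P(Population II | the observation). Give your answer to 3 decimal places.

0.987

The responsibility of component k is π_k f_k(x) divided by Σ_j π_j f_j(x).
Poisson probabilities:
  f_I = 0.012865
  f_II = 0.136827
Weight by the priors:
  π_I·f_I = 0.12 × 0.012865 = 0.0015438
  π_II·f_II = 0.88 × 0.136827 = 0.120408
Sum: 0.0015438 + 0.120408 = 0.121952
P(Population II | data) = 0.120408 / 0.121952 ≈ 0.987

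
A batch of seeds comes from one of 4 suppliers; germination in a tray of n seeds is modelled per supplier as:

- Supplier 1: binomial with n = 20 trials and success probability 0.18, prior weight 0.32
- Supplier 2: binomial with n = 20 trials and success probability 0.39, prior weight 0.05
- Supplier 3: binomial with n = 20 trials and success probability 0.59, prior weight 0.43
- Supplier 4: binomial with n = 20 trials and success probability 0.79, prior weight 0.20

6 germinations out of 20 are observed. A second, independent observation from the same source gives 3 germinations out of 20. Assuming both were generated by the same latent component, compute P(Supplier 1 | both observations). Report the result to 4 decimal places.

Posterior ∝ prior × likelihood, so P(k | x) ∝ P(Z=k) f_k(x); normalise over all components.
Since both observations come from the same component, the likelihood for component k is f_k(x₁)·f_k(x₂).
  p_1 = [0.0819243] × [0.227802] = 0.0186625
  p_2 = [0.134707] × [0.0151602] = 0.00204218
  p_3 = [0.00620112] × [6.12049e-05] = 3.79539e-07
  p_4 = [3.05644e-06] × [1.68855e-09] = 5.16096e-15
Multiply by the mixture weights:
  P(Z=1)·p_1 = 0.32 × 0.0186625 = 0.00597201
  P(Z=2)·p_2 = 0.05 × 0.00204218 = 0.000102109
  P(Z=3)·p_3 = 0.43 × 3.79539e-07 = 1.63202e-07
  P(Z=4)·p_4 = 0.20 × 5.16096e-15 = 1.03219e-15
Evidence: 0.00597201 + 0.000102109 + 1.63202e-07 + 1.03219e-15 = 0.00607428
Responsibility of Supplier 1: 0.00597201 / 0.00607428 ≈ 0.9832

0.9832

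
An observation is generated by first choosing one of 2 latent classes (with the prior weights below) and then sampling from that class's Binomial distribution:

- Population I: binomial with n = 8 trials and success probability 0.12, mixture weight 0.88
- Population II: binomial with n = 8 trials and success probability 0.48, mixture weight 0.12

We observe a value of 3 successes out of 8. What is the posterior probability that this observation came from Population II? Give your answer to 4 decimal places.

0.3860

By Bayes' theorem, P(k | x) = π_k f_k(x) / Σ_j π_j f_j(x).
Evaluate each component's likelihood at the observed value:
  L_I = C(8,3)·0.12^3·0.88^5 = 56·0.001728·0.527732 = 0.0510676
  L_II = C(8,3)·0.48^3·0.52^5 = 56·0.110592·0.0380204 = 0.235466
Prior × likelihood for each component:
  π_I·L_I = 0.88 × 0.0510676 = 0.0449395
  π_II·L_II = 0.12 × 0.235466 = 0.0282559
Sum: 0.0449395 + 0.0282559 = 0.0731954
Responsibility of Population II: 0.0282559 / 0.0731954 ≈ 0.3860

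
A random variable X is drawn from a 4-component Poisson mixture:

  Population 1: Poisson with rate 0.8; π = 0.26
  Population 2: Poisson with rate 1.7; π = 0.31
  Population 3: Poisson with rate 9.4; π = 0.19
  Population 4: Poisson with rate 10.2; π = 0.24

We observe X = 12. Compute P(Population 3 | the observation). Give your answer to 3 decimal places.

0.398

By Bayes' theorem, P(k | x) = w_k f_k(x) / Σ_j w_j f_j(x).
Component likelihoods at x = 12:
  L_1 = 6.44625e-11
  L_2 = 2.22203e-07
  L_3 = 0.0821919
  L_4 = 0.098415
Weight by the priors:
  w_1·L_1 = 0.26 × 6.44625e-11 = 1.67603e-11
  w_2·L_2 = 0.31 × 2.22203e-07 = 6.88829e-08
  w_3·L_3 = 0.19 × 0.0821919 = 0.0156165
  w_4·L_4 = 0.24 × 0.098415 = 0.0236196
Evidence: 1.67603e-11 + 6.88829e-08 + 0.0156165 + 0.0236196 = 0.0392361
Responsibility of Population 3: 0.0156165 / 0.0392361 ≈ 0.398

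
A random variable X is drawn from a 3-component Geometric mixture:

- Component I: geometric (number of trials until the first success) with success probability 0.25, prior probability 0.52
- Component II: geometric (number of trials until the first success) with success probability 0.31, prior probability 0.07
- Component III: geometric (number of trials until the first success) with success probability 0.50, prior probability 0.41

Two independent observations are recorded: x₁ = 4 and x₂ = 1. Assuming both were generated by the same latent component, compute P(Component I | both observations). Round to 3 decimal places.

Posterior ∝ prior × likelihood, so P(k | x) ∝ P(Z=k) f_k(x); normalise over all components.
Since both observations come from the same component, the likelihood for component k is f_k(x₁)·f_k(x₂).
  L_I = [0.105469] × [0.25] = 0.0263672
  L_II = [0.101838] × [0.31] = 0.0315697
  L_III = [0.0625] × [0.5] = 0.03125
Prior × likelihood for each component:
  P(Z=I)·L_I = 0.52 × 0.0263672 = 0.0137109
  P(Z=II)·L_II = 0.07 × 0.0315697 = 0.00220988
  P(Z=III)·L_III = 0.41 × 0.03125 = 0.0128125
Evidence: 0.0137109 + 0.00220988 + 0.0128125 = 0.0287333
P(Component I | x) = 0.0137109 / 0.0287333 ≈ 0.477

0.477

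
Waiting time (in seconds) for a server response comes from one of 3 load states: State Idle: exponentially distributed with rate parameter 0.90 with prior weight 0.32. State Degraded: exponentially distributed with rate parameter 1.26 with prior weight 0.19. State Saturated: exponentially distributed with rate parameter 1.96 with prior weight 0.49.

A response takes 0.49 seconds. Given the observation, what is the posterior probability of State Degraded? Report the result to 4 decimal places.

0.1893

The responsibility of component k is w_k f_k(x) divided by Σ_j w_j f_j(x).
Component likelihoods at x = 0.49 seconds:
  f_Idle = 0.90·e^(−0.90·0.49) = 0.90·e^(−0.4410) = 0.579053
  f_Degraded = 1.26·e^(−1.26·0.49) = 1.26·e^(−0.6174) = 0.679575
  f_Saturated = 1.96·e^(−1.96·0.49) = 1.96·e^(−0.9604) = 0.75017
Weight by the priors:
  w_Idle·f_Idle = 0.32 × 0.579053 = 0.185297
  w_Degraded·f_Degraded = 0.19 × 0.679575 = 0.129119
  w_Saturated·f_Saturated = 0.49 × 0.75017 = 0.367583
Sum: 0.185297 + 0.129119 + 0.367583 = 0.682
P(State Degraded | x) = 0.129119 / 0.682 ≈ 0.1893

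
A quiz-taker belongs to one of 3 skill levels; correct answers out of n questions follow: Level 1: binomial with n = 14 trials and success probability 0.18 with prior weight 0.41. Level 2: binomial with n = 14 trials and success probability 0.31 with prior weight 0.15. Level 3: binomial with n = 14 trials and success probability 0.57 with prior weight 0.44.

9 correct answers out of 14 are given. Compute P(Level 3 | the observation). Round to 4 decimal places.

0.9844

The responsibility of component k is π_k f_k(x) divided by Σ_j π_j f_j(x).
Binomial probabilities:
  L_1 = 0.000147226
  L_2 = 0.00827875
  L_3 = 0.18693
Weight by the priors:
  π_1·L_1 = 0.41 × 0.000147226 = 6.03629e-05
  π_2·L_2 = 0.15 × 0.00827875 = 0.00124181
  π_3·L_3 = 0.44 × 0.18693 = 0.0822494
Normaliser: 6.03629e-05 + 0.00124181 + 0.0822494 = 0.0835516
Responsibility of Level 3: 0.0822494 / 0.0835516 ≈ 0.9844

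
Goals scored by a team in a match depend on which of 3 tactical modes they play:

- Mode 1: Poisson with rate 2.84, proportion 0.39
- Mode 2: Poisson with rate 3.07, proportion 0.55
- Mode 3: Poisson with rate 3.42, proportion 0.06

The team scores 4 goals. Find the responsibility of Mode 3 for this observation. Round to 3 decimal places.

P(component k | x) = w_k·f_k(x) / marginal(x), where marginal(x) = Σ_j w_j·f_j(x).
Poisson probabilities:
  p_1 = e^(−2.84)·2.84^4/4! = 0.158367
  p_2 = e^(−3.07)·3.07^4/4! = 0.171814
  p_3 = e^(−3.42)·3.42^4/4! = 0.186469
Weight by the priors:
  w_1·p_1 = 0.39 × 0.158367 = 0.0617633
  w_2·p_2 = 0.55 × 0.171814 = 0.0944976
  w_3·p_3 = 0.06 × 0.186469 = 0.0111881
Normaliser: 0.0617633 + 0.0944976 + 0.0111881 = 0.167449
P(Mode 3 | data) ≈ 0.067

0.067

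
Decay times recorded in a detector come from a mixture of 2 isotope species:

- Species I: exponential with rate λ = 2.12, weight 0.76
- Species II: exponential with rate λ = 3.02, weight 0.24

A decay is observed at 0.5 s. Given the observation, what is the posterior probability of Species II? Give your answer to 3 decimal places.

By Bayes' theorem, P(k | x) = w_k f_k(x) / Σ_j w_j f_j(x).
Component likelihoods at x = 0.5 s:
  f_I = 0.734486
  f_II = 0.667148
Multiply by the mixture weights:
  w_I·f_I = 0.76 × 0.734486 = 0.55821
  w_II·f_II = 0.24 × 0.667148 = 0.160116
Marginal: 0.55821 + 0.160116 = 0.718325
So the posterior for Species II is 0.160116 / 0.718325 ≈ 0.223.

0.223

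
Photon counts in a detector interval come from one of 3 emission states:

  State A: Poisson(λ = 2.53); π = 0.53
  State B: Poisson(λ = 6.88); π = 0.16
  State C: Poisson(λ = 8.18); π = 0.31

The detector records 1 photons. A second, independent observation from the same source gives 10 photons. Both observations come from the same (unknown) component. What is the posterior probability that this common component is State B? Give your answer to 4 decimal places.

Apply Bayes' rule: the posterior for each component is proportional to its prior times its likelihood at x.
Since both observations come from the same component, the likelihood for component k is f_k(x₁)·f_k(x₂).
  p_A = [e^(−2.53)·2.53^1/1! = 0.201537] × [0.000235872] = 4.75371e-05
  p_B = [e^(−6.88)·6.88^1/1! = 0.00707363] × [0.0673248] = 0.000476231
  p_C = [e^(−8.18)·8.18^1/1! = 0.00229205] × [0.103572] = 0.000237392
Prior × likelihood for each component:
  π_A·p_A = 0.53 × 4.75371e-05 = 2.51947e-05
  π_B·p_B = 0.16 × 0.000476231 = 7.6197e-05
  π_C·p_C = 0.31 × 0.000237392 = 7.35914e-05
Denominator: 2.51947e-05 + 7.6197e-05 + 7.35914e-05 = 0.000174983
P(State B | x) ≈ 0.4355

0.4355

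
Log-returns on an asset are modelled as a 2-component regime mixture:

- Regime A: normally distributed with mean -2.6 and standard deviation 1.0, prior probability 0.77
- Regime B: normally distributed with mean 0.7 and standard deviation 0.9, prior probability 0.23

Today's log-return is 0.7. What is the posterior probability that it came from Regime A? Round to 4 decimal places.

0.0128

Posterior ∝ prior × likelihood, so P(k | x) ∝ π_k f_k(x); normalise over all components.
Component likelihoods at x = 0.7:
  p_A = (1/(1.0·√(2π)))·exp(−(0.7−-2.6)²/(2·1.0²)) = 0.398942·exp(-5.44500) = 0.00172257
  p_B = (1/(0.9·√(2π)))·exp(−(0.7−0.7)²/(2·0.9²)) = 0.443269·exp(-0.00000) = 0.443269
Unnormalised posteriors:
  π_A·p_A = 0.77 × 0.00172257 = 0.00132638
  π_B·p_B = 0.23 × 0.443269 = 0.101952
Evidence: 0.00132638 + 0.101952 = 0.103278
P(Regime A | the observation) ≈ 0.0128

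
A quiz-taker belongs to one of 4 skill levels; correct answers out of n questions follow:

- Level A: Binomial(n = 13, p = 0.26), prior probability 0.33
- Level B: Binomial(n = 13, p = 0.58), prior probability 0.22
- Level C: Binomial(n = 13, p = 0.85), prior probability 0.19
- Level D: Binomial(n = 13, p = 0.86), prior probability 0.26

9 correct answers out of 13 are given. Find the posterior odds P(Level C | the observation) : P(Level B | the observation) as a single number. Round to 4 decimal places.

Since P(k|x) ∝ P(Z=k) f_k(x), the posterior odds are P(Z=i) f_i(x) / (P(Z=j) f_j(x)).
Evaluate each component's likelihood at the observed value:
  f_A = 0.00116411
  f_B = 0.165255
  f_C = 0.0838381
  f_D = 0.0706813
Posterior odds = (P(Z=C)·f_C) / (P(Z=B)·f_B) = (0.19·0.0838381) / (0.22·0.165255) = 0.0159292 / 0.0363561 ≈ 0.4381

0.4381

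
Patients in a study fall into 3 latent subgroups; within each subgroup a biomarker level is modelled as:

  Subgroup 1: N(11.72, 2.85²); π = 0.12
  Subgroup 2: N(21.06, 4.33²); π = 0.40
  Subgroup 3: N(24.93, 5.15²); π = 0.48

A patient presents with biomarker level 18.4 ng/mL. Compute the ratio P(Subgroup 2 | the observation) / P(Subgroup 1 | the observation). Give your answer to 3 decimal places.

Only the two components matter; the odds are (P(Z=i) f_i(x)) / (P(Z=j) f_j(x)).
Normal densities:
  L_1 = (1/(2.85·√(2π)))·exp(−(18.4−11.72)²/(2·2.85²)) = 0.139980·exp(-2.74684) = 0.00897694
  L_2 = (1/(4.33·√(2π)))·exp(−(18.4−21.06)²/(2·4.33²)) = 0.092134·exp(-0.18869) = 0.076291
  L_3 = (1/(5.15·√(2π)))·exp(−(18.4−24.93)²/(2·5.15²)) = 0.077465·exp(-0.80386) = 0.0346729
0.0305164 / 0.00107723 ≈ 28.329

28.329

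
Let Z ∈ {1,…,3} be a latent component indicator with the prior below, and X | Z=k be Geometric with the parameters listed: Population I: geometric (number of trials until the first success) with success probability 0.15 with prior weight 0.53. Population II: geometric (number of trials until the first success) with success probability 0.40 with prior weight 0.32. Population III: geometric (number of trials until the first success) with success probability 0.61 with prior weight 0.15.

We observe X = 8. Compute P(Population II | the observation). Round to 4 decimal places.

The responsibility of component k is w_k f_k(x) divided by Σ_j w_j f_j(x).
Evaluate each component's likelihood at the observed value:
  p_I = 0.0480866
  p_II = 0.0111974
  p_III = 0.000837109
Weight by the priors:
  w_I·p_I = 0.53 × 0.0480866 = 0.0254859
  w_II·p_II = 0.32 × 0.0111974 = 0.00358318
  w_III·p_III = 0.15 × 0.000837109 = 0.000125566
Evidence: 0.0254859 + 0.00358318 + 0.000125566 = 0.0291946
Responsibility of Population II: 0.00358318 / 0.0291946 ≈ 0.1227

0.1227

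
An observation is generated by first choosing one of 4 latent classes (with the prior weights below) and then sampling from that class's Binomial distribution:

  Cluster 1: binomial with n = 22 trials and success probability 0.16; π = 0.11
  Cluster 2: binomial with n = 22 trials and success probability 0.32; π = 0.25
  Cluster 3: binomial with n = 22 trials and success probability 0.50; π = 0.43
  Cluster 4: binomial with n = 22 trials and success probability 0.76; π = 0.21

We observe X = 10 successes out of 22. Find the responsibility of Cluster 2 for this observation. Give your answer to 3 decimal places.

Posterior ∝ prior × likelihood, so P(k | x) ∝ w_k f_k(x); normalise over all components.
Binomial probabilities:
  p_1 = 0.000877441
  p_2 = 0.0711661
  p_3 = 0.154172
  p_4 = 0.00151823
Unnormalised posteriors:
  w_1·p_1 = 0.11 × 0.000877441 = 9.65185e-05
  w_2·p_2 = 0.25 × 0.0711661 = 0.0177915
  w_3·p_3 = 0.43 × 0.154172 = 0.0662941
  w_4·p_4 = 0.21 × 0.00151823 = 0.000318828
Denominator: 9.65185e-05 + 0.0177915 + 0.0662941 + 0.000318828 = 0.084501
P(Cluster 2 | x) ≈ 0.211

0.211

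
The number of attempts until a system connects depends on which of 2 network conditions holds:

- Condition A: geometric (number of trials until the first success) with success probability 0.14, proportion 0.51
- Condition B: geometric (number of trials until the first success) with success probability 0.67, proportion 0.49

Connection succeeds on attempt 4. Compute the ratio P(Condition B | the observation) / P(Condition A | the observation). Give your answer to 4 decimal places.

The posterior odds equal the prior odds times the likelihood ratio: (w_i/w_j)·(f_i(x)/f_j(x)).
Component likelihoods at x = 4:
  p_A = 0.0890478
  p_B = 0.0240778
Odds = (0.49/0.51) × (0.0240778/0.0890478) = 0.960784 × 0.270392 ≈ 0.2598

0.2598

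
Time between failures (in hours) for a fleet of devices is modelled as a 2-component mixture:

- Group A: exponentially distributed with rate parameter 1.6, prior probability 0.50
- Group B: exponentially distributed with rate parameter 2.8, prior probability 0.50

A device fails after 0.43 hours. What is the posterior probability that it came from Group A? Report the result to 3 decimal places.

0.489

P(component k | x) = w_k·f_k(x) / marginal(x), where marginal(x) = Σ_j w_j·f_j(x).
Exponential densities:
  f_A = 0.804128
  f_B = 0.839977
Weight by the priors:
  w_A·f_A = 0.50 × 0.804128 = 0.402064
  w_B·f_B = 0.50 × 0.839977 = 0.419989
Evidence: 0.402064 + 0.419989 = 0.822053
So the posterior for Group A is 0.402064 / 0.822053 ≈ 0.489.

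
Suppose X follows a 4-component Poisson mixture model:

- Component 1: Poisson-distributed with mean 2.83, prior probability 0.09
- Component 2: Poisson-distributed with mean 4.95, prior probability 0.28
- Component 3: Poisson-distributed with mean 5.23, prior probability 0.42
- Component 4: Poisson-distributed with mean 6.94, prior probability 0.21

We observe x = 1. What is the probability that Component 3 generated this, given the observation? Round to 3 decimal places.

The responsibility of component k is P(Z=k) f_k(x) divided by Σ_j P(Z=j) f_j(x).
Component likelihoods at x = 1:
  p_1 = e^(−2.83)·2.83^1/1! = 0.167006
  p_2 = e^(−4.95)·4.95^1/1! = 0.0350629
  p_3 = e^(−5.23)·5.23^1/1! = 0.0279989
  p_4 = e^(−6.94)·6.94^1/1! = 0.00671979
Weight by the priors:
  P(Z=1)·p_1 = 0.09 × 0.167006 = 0.0150306
  P(Z=2)·p_2 = 0.28 × 0.0350629 = 0.0098176
  P(Z=3)·p_3 = 0.42 × 0.0279989 = 0.0117596
  P(Z=4)·p_4 = 0.21 × 0.00671979 = 0.00141116
Marginal: 0.0150306 + 0.0098176 + 0.0117596 + 0.00141116 = 0.0380189
P(Component 3 | x) = 0.0117596 / 0.0380189 ≈ 0.309

0.309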